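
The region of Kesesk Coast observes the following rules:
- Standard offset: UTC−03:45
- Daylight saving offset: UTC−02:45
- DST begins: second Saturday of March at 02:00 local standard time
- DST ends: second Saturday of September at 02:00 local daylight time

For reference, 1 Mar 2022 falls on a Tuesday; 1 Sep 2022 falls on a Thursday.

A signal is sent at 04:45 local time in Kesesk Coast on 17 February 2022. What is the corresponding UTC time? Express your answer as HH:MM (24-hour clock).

08:30

1 March 2022 is a Tuesday, so the first Saturday is March 5 and the second is March 12.
1 September 2022 is a Thursday, so the first Saturday is September 3 and the second is September 10.
17 February 2022 does not fall between 12 March and 10 September, so daylight saving is not in effect and Kesesk Coast is at UTC−03:45.
04:45 local + 3h45m = 08:30 UTC.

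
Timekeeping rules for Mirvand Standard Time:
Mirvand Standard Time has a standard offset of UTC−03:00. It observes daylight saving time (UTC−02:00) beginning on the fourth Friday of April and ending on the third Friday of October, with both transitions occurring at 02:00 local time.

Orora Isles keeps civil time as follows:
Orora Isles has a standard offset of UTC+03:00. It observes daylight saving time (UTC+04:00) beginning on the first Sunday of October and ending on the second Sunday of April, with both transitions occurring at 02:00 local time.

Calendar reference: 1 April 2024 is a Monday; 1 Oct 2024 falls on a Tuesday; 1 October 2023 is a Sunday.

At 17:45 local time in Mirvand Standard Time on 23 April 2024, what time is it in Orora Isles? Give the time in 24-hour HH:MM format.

1 April 2024 is a Monday, so the first Friday is April 5 and the fourth is April 26.
1 October 2024 is a Tuesday, so the first Friday is October 4 and the third is October 18.
Daylight saving runs 26 April – 18 October; 23 April 2024 is outside that window, so Mirvand Standard Time is on standard time at UTC−03:00.
17:45 Mirvand Standard Time + 3h = 20:45 UTC.
1 October 2023 is a Sunday, so the first Sunday is October 1.
1 April 2024 is a Monday, so the first Sunday is April 7 and the second is April 14.
At the standard offset (UTC+03:00), 20:45 UTC + 3h = 23:45 Orora Isles standard time.
Daylight saving runs 1 October 2023 – 14 April 2024; the standard-time date in Orora Isles, 23 April 2024, is outside that window, so Orora Isles is on standard time at UTC+03:00.
20:45 UTC + 3h = 23:45 Orora Isles.

23:45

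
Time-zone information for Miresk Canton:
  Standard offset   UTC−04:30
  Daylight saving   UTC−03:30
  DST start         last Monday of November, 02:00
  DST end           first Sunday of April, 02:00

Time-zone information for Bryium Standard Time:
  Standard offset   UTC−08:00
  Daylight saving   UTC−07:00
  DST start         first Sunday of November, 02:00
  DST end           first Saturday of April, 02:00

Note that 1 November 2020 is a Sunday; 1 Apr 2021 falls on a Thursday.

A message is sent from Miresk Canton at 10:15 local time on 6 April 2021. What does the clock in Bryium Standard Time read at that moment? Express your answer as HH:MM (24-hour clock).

1 November 2020 is a Sunday, so Mondays fall on 2, 9, 16, 23, 30; the last is November 30.
1 April 2021 is a Thursday, so the first Sunday is April 4.
Daylight saving runs 30 November 2020 – 4 April 2021; 6 April 2021 is outside that window, so Miresk Canton is on standard time at UTC−04:30.
10:15 Miresk Canton + 4h30m = 14:45 UTC.
1 November 2020 is a Sunday, so the first Sunday is November 1.
1 April 2021 is a Thursday, so the first Saturday is April 3.
At the standard offset (UTC−08:00), 14:45 UTC − 8h = 06:45 Bryium Standard Time standard time.
The standard-time date in Bryium Standard Time, 6 April 2021, is outside the daylight-saving period (1 November 2020 – 3 April 2021), so Bryium Standard Time is on standard time, UTC−08:00.
14:45 UTC − 8h = 06:45 Bryium Standard Time.

06:45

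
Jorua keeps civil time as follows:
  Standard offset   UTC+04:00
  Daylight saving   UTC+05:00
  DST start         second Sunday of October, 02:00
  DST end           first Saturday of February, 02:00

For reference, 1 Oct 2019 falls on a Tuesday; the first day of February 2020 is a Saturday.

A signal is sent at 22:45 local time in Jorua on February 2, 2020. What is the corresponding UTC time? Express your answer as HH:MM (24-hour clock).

18:45

1 October 2019 is a Tuesday, so the first Sunday is October 6 and the second is October 13.
1 February 2020 is a Saturday, so the first Saturday is February 1.
Daylight saving runs 13 October 2019 – 1 February 2020; February 2, 2020 is outside that window, so Jorua is on standard time at UTC+04:00.
22:45 local − 4h = 18:45 UTC.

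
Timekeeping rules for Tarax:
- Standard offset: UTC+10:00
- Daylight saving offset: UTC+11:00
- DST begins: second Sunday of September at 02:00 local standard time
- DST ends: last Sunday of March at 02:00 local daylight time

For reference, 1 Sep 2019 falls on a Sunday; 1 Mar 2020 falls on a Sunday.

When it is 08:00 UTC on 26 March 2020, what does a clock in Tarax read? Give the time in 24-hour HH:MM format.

19:00

1 September 2019 is a Sunday, so the first Sunday is September 1 and the second is September 8.
1 March 2020 is a Sunday, so Sundays fall on 1, 8, 15, 22, 29; the last is March 29.
At the standard offset (UTC+10:00), 08:00 UTC + 10h = 18:00 Tarax standard time.
The standard-time date in Tarax, 26 March 2020, lies within the daylight-saving period (8 September 2019 – 29 March 2020), so Tarax is on daylight time, UTC+11:00.
08:00 UTC + 11h = 19:00 local.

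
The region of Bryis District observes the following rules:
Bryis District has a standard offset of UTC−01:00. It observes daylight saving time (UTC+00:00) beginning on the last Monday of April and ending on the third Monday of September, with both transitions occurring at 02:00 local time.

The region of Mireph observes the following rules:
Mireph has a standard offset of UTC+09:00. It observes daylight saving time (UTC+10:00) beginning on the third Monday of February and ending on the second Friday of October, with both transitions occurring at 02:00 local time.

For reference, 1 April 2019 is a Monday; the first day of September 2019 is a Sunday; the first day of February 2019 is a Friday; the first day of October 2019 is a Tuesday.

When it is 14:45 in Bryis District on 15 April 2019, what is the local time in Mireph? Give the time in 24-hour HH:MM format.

1 April 2019 is a Monday, so Mondays fall on 1, 8, 15, 22, 29; the last is April 29.
1 September 2019 is a Sunday, so the first Monday is September 2 and the third is September 16.
Daylight saving runs 29 April – 16 September; 15 April 2019 is outside that window, so Bryis District is on standard time at UTC−01:00.
14:45 Bryis District + 1h = 15:45 UTC.
1 February 2019 is a Friday, so the first Monday is February 4 and the third is February 18.
1 October 2019 is a Tuesday, so the first Friday is October 4 and the second is October 11.
At the standard offset (UTC+09:00), 15:45 UTC + 9h = 00:45 Mireph standard time (rolling into the next day, 16 April 2019).
The standard-time date in Mireph, 16 April 2019, lies within the daylight-saving period (18 February – 11 October), so Mireph is on daylight time, UTC+10:00.
15:45 UTC + 10h = 01:45 Mireph (rolling into the next day, 16 April 2019).

01:45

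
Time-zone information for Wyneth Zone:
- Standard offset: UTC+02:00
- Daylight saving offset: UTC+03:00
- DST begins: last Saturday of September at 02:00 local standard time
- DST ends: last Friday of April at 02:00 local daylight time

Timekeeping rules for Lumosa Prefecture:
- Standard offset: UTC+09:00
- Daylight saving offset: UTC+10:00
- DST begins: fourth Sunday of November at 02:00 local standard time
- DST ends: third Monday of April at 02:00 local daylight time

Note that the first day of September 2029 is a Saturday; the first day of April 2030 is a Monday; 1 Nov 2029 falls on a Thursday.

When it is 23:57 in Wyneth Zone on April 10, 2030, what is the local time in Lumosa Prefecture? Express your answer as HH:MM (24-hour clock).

1 September 2029 is a Saturday, so Saturdays fall on 1, 8, 15, 22, 29; the last is September 29.
1 April 2030 is a Monday, so Fridays fall on 5, 12, 19, 26; the last is April 26.
April 10, 2030 lies within the daylight-saving period (29 September 2029 – 26 April 2030), so Wyneth Zone is on daylight time, UTC+03:00.
23:57 Wyneth Zone − 3h = 20:57 UTC.
1 November 2029 is a Thursday, so the first Sunday is November 4 and the fourth is November 25.
1 April 2030 is a Monday, so the first Monday is April 1 and the third is April 15.
At the standard offset (UTC+09:00), 20:57 UTC + 9h = 05:57 Lumosa Prefecture standard time (rolling into the next day, 11 April 2030).
The standard-time date in Lumosa Prefecture, April 11, 2030, lies within the daylight-saving period (25 November 2029 – 15 April 2030), so Lumosa Prefecture is on daylight time, UTC+10:00.
20:57 UTC + 10h = 06:57 Lumosa Prefecture (rolling into the next day, 11 April 2030).

06:57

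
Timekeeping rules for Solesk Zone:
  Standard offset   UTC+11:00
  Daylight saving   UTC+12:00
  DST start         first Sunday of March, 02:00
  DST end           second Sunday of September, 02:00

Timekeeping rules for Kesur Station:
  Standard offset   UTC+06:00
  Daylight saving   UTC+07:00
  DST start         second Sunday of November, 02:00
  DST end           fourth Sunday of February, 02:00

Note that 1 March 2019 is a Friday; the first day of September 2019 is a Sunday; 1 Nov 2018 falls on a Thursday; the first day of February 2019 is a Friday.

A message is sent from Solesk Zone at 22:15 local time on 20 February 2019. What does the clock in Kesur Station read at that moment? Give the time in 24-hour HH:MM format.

18:15

1 March 2019 is a Friday, so the first Sunday is March 3.
1 September 2019 is a Sunday, so the first Sunday is September 1 and the second is September 8.
Daylight saving runs 3 March – 8 September; 20 February 2019 is outside that window, so Solesk Zone is on standard time at UTC+11:00.
22:15 Solesk Zone − 11h = 11:15 UTC.
1 November 2018 is a Thursday, so the first Sunday is November 4 and the second is November 11.
1 February 2019 is a Friday, so the first Sunday is February 3 and the fourth is February 24.
At the standard offset (UTC+06:00), 11:15 UTC + 6h = 17:15 Kesur Station standard time.
Daylight saving runs 11 November 2018 – 24 February 2019; the standard-time date in Kesur Station, 20 February 2019, is inside that window, so Kesur Station is at UTC+07:00.
11:15 UTC + 7h = 18:15 Kesur Station.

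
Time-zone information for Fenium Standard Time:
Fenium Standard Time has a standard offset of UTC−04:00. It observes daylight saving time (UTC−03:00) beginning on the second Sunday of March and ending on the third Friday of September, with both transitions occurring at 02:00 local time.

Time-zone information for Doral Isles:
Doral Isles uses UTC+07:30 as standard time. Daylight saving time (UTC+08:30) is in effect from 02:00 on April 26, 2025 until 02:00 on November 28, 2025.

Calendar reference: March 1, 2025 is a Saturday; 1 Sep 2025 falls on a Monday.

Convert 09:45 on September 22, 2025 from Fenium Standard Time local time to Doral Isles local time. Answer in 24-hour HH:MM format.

22:15

1 March 2025 is a Saturday, so the first Sunday is March 2 and the second is March 9.
1 September 2025 is a Monday, so the first Friday is September 5 and the third is September 19.
September 22, 2025 is outside the daylight-saving period (9 March – 19 September), so Fenium Standard Time is on standard time, UTC−04:00.
09:45 Fenium Standard Time + 4h = 13:45 UTC.
At the standard offset (UTC+07:30), 13:45 UTC + 7h30m = 21:15 Doral Isles standard time.
The standard-time date in Doral Isles, September 22, 2025, falls between 26 April and 28 November, so daylight saving is in effect and Doral Isles is at UTC+08:30.
13:45 UTC + 8h30m = 22:15 Doral Isles.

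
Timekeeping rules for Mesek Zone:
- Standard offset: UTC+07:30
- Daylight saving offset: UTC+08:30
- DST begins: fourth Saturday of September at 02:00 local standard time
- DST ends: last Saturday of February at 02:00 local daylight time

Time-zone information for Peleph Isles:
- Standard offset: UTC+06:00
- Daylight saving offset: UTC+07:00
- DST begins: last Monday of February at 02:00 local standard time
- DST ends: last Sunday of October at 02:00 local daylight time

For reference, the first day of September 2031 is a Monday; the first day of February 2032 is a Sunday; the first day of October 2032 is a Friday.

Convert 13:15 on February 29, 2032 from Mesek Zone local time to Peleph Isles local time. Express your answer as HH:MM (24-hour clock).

1 September 2031 is a Monday, so the first Saturday is September 6 and the fourth is September 27.
1 February 2032 is a Sunday, so Saturdays fall on 7, 14, 21, 28; the last is February 28.
Daylight saving runs 27 September 2031 – 28 February 2032; February 29, 2032 is outside that window, so Mesek Zone is on standard time at UTC+07:30.
13:15 Mesek Zone − 7h30m = 05:45 UTC.
1 February 2032 is a Sunday, so Mondays fall on 2, 9, 16, 23; the last is February 23.
1 October 2032 is a Friday, so Sundays fall on 3, 10, 17, 24, 31; the last is October 31.
At the standard offset (UTC+06:00), 05:45 UTC + 6h = 11:45 Peleph Isles standard time.
The standard-time date in Peleph Isles, February 29, 2032, falls between 23 February and 31 October, so daylight saving is in effect and Peleph Isles is at UTC+07:00.
05:45 UTC + 7h = 12:45 Peleph Isles.

12:45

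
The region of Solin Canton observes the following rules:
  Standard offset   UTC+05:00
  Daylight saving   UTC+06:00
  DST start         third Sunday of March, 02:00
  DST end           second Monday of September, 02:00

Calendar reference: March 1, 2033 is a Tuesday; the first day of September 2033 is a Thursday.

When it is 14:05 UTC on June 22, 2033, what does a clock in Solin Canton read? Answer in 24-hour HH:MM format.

20:05

1 March 2033 is a Tuesday, so the first Sunday is March 6 and the third is March 20.
1 September 2033 is a Thursday, so the first Monday is September 5 and the second is September 12.
At the standard offset (UTC+05:00), 14:05 UTC + 5h = 19:05 Solin Canton standard time.
The standard-time date in Solin Canton, June 22, 2033, lies within the daylight-saving period (20 March – 12 September), so Solin Canton is on daylight time, UTC+06:00.
14:05 UTC + 6h = 20:05 local.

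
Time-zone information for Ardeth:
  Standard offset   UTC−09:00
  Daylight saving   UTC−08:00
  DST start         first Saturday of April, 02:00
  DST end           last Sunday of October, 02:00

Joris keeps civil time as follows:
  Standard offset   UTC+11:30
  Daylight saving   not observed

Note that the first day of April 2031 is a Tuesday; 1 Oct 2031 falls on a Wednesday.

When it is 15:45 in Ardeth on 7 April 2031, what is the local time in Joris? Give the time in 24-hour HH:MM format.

1 April 2031 is a Tuesday, so the first Saturday is April 5.
1 October 2031 is a Wednesday, so Sundays fall on 5, 12, 19, 26; the last is October 26.
7 April 2031 falls between 5 April and 26 October, so daylight saving is in effect and Ardeth is at UTC−08:00.
15:45 Ardeth + 8h = 23:45 UTC.
Joris has no daylight saving, so its offset is UTC+11:30 year-round.
23:45 UTC + 11h30m = 11:15 Joris (rolling into the next day, 8 April 2031).

11:15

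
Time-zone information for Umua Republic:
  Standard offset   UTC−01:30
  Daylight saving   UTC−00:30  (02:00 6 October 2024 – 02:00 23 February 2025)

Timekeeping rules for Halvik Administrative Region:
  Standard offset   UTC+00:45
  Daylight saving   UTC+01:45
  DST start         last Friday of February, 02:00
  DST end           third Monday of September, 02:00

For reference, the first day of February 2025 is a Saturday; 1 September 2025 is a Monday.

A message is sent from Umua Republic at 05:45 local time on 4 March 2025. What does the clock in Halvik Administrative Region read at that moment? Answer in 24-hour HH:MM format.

09:00

4 March 2025 is outside the daylight-saving period (6 October 2024 – 23 February 2025), so Umua Republic is on standard time, UTC−01:30.
05:45 Umua Republic + 1h30m = 07:15 UTC.
1 February 2025 is a Saturday, so Fridays fall on 7, 14, 21, 28; the last is February 28.
1 September 2025 is a Monday, so the first Monday is September 1 and the third is September 15.
At the standard offset (UTC+00:45), 07:15 UTC + 0h45m = 08:00 Halvik Administrative Region standard time.
The standard-time date in Halvik Administrative Region, 4 March 2025, falls between 28 February and 15 September, so daylight saving is in effect and Halvik Administrative Region is at UTC+01:45.
07:15 UTC + 1h45m = 09:00 Halvik Administrative Region.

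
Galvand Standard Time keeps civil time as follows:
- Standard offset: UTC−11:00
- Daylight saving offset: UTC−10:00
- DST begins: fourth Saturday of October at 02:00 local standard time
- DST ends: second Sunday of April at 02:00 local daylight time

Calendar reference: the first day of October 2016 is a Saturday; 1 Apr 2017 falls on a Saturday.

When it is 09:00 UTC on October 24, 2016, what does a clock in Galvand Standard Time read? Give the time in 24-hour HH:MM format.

1 October 2016 is a Saturday, so the first Saturday is October 1 and the fourth is October 22.
1 April 2017 is a Saturday, so the first Sunday is April 2 and the second is April 9.
At the standard offset (UTC−11:00), 09:00 UTC − 11h = 22:00 Galvand Standard Time standard time (rolling into the previous day, 23 October 2016).
Daylight saving runs 22 October 2016 – 9 April 2017; the standard-time date in Galvand Standard Time, October 23, 2016, is inside that window, so Galvand Standard Time is at UTC−10:00.
09:00 UTC − 10h = 23:00 local (rolling into the previous day, 23 October 2016).

23:00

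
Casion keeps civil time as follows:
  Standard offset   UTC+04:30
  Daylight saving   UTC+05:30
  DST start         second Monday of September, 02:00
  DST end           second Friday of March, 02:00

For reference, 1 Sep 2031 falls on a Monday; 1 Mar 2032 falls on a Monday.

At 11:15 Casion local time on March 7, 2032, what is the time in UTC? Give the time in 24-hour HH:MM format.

05:45

1 September 2031 is a Monday, so the first Monday is September 1 and the second is September 8.
1 March 2032 is a Monday, so the first Friday is March 5 and the second is March 12.
March 7, 2032 falls between 8 September 2031 and 12 March 2032, so daylight saving is in effect and Casion is at UTC+05:30.
11:15 local − 5h30m = 05:45 UTC.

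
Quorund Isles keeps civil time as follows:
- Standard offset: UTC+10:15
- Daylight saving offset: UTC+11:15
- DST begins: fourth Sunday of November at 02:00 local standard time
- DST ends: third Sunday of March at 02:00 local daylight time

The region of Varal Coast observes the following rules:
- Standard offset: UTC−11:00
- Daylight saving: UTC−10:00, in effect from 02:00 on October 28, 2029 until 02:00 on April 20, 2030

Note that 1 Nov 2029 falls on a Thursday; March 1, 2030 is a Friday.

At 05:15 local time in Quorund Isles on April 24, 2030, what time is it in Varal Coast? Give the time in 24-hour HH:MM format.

08:00

1 November 2029 is a Thursday, so the first Sunday is November 4 and the fourth is November 25.
1 March 2030 is a Friday, so the first Sunday is March 3 and the third is March 17.
April 24, 2030 is outside the daylight-saving period (25 November 2029 – 17 March 2030), so Quorund Isles is on standard time, UTC+10:15.
05:15 Quorund Isles − 10h15m = 19:00 UTC (rolling into the previous day, 23 April 2030).
At the standard offset (UTC−11:00), 19:00 UTC − 11h = 08:00 Varal Coast standard time.
The standard-time date in Varal Coast, April 23, 2030, does not fall between 28 October 2029 and 20 April 2030, so daylight saving is not in effect and Varal Coast is at UTC−11:00.
19:00 UTC − 11h = 08:00 Varal Coast.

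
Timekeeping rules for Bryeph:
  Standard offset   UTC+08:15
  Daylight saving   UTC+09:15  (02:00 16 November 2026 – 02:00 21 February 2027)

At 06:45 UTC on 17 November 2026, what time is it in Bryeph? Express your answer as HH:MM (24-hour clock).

16:00

At the standard offset (UTC+08:15), 06:45 UTC + 8h15m = 15:00 Bryeph standard time.
The standard-time date in Bryeph, 17 November 2026, falls between 16 November 2026 and 21 February 2027, so daylight saving is in effect and Bryeph is at UTC+09:15.
06:45 UTC + 9h15m = 16:00 local.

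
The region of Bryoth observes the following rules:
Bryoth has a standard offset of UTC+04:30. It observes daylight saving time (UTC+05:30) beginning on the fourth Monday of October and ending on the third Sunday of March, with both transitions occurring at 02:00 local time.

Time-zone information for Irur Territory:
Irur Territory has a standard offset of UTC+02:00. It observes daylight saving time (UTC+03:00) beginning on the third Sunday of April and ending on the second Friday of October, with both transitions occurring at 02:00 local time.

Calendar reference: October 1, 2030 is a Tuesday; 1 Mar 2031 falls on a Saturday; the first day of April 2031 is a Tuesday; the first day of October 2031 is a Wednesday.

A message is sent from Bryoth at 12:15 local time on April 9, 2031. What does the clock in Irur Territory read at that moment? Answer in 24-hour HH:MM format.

1 October 2030 is a Tuesday, so the first Monday is October 7 and the fourth is October 28.
1 March 2031 is a Saturday, so the first Sunday is March 2 and the third is March 16.
April 9, 2031 is outside the daylight-saving period (28 October 2030 – 16 March 2031), so Bryoth is on standard time, UTC+04:30.
12:15 Bryoth − 4h30m = 07:45 UTC.
1 April 2031 is a Tuesday, so the first Sunday is April 6 and the third is April 20.
1 October 2031 is a Wednesday, so the first Friday is October 3 and the second is October 10.
At the standard offset (UTC+02:00), 07:45 UTC + 2h = 09:45 Irur Territory standard time.
The standard-time date in Irur Territory, April 9, 2031, does not fall between 20 April and 10 October, so daylight saving is not in effect and Irur Territory is at UTC+02:00.
07:45 UTC + 2h = 09:45 Irur Territory.

09:45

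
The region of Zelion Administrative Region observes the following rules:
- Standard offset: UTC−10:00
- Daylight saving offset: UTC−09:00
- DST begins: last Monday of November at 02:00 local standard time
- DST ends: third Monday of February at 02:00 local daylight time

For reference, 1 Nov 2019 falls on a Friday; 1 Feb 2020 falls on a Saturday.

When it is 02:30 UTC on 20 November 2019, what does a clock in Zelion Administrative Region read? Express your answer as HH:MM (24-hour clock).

16:30

1 November 2019 is a Friday, so Mondays fall on 4, 11, 18, 25; the last is November 25.
1 February 2020 is a Saturday, so the first Monday is February 3 and the third is February 17.
At the standard offset (UTC−10:00), 02:30 UTC − 10h = 16:30 Zelion Administrative Region standard time (rolling into the previous day, 19 November 2019).
The standard-time date in Zelion Administrative Region, 19 November 2019, does not fall between 25 November 2019 and 17 February 2020, so daylight saving is not in effect and Zelion Administrative Region is at UTC−10:00.
02:30 UTC − 10h = 16:30 local (rolling into the previous day, 19 November 2019).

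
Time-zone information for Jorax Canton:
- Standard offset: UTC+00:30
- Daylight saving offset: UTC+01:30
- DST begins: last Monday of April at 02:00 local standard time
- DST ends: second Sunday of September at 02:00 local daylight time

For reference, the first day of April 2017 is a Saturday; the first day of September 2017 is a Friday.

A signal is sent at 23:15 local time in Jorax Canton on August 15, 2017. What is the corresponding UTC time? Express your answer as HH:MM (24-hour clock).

1 April 2017 is a Saturday, so Mondays fall on 3, 10, 17, 24; the last is April 24.
1 September 2017 is a Friday, so the first Sunday is September 3 and the second is September 10.
Daylight saving runs 24 April – 10 September; August 15, 2017 is inside that window, so Jorax Canton is at UTC+01:30.
23:15 local − 1h30m = 21:45 UTC.

21:45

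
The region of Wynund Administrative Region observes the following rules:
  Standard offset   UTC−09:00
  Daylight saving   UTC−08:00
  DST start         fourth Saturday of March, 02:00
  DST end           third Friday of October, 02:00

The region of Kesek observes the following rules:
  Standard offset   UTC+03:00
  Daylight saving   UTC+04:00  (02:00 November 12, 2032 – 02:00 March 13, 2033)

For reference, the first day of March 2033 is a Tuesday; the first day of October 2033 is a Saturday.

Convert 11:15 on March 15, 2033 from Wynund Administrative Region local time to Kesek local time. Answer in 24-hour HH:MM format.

23:15

1 March 2033 is a Tuesday, so the first Saturday is March 5 and the fourth is March 26.
1 October 2033 is a Saturday, so the first Friday is October 7 and the third is October 21.
Daylight saving runs 26 March – 21 October; March 15, 2033 is outside that window, so Wynund Administrative Region is on standard time at UTC−09:00.
11:15 Wynund Administrative Region + 9h = 20:15 UTC.
At the standard offset (UTC+03:00), 20:15 UTC + 3h = 23:15 Kesek standard time.
The standard-time date in Kesek, March 15, 2033, is outside the daylight-saving period (12 November 2032 – 13 March 2033), so Kesek is on standard time, UTC+03:00.
20:15 UTC + 3h = 23:15 Kesek.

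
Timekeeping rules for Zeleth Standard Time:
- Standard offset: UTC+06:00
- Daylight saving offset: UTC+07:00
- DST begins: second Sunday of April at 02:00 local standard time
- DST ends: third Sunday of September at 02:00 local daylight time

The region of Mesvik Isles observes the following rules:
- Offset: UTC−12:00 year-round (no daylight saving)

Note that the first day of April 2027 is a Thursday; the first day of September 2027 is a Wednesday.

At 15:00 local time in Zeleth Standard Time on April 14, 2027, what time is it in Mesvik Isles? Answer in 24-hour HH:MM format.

1 April 2027 is a Thursday, so the first Sunday is April 4 and the second is April 11.
1 September 2027 is a Wednesday, so the first Sunday is September 5 and the third is September 19.
April 14, 2027 falls between 11 April and 19 September, so daylight saving is in effect and Zeleth Standard Time is at UTC+07:00.
15:00 Zeleth Standard Time − 7h = 08:00 UTC.
Mesvik Isles has no daylight saving, so its offset is UTC−12:00 year-round.
08:00 UTC − 12h = 20:00 Mesvik Isles (rolling into the previous day, 13 April 2027).

20:00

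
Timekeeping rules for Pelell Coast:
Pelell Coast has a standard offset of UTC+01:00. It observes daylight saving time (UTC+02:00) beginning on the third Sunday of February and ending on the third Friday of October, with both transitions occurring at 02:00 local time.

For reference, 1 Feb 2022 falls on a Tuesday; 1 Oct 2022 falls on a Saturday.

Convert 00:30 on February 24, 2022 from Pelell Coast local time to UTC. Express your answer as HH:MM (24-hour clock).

22:30

1 February 2022 is a Tuesday, so the first Sunday is February 6 and the third is February 20.
1 October 2022 is a Saturday, so the first Friday is October 7 and the third is October 21.
February 24, 2022 lies within the daylight-saving period (20 February – 21 October), so Pelell Coast is on daylight time, UTC+02:00.
00:30 local − 2h = 22:30 UTC (rolling into the previous day, 23 February 2022).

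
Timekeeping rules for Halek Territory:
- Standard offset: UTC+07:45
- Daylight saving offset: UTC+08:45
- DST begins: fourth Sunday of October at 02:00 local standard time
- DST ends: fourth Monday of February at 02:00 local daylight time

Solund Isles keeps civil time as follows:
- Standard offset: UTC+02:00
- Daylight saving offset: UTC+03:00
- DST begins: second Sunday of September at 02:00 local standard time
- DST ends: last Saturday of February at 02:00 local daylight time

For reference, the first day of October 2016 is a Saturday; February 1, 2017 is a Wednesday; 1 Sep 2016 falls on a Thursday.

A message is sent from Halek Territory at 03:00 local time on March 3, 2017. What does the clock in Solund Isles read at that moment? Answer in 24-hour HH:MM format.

1 October 2016 is a Saturday, so the first Sunday is October 2 and the fourth is October 23.
1 February 2017 is a Wednesday, so the first Monday is February 6 and the fourth is February 27.
March 3, 2017 is outside the daylight-saving period (23 October 2016 – 27 February 2017), so Halek Territory is on standard time, UTC+07:45.
03:00 Halek Territory − 7h45m = 19:15 UTC (rolling into the previous day, 2 March 2017).
1 September 2016 is a Thursday, so the first Sunday is September 4 and the second is September 11.
1 February 2017 is a Wednesday, so Saturdays fall on 4, 11, 18, 25; the last is February 25.
At the standard offset (UTC+02:00), 19:15 UTC + 2h = 21:15 Solund Isles standard time.
The standard-time date in Solund Isles, March 2, 2017, is outside the daylight-saving period (11 September 2016 – 25 February 2017), so Solund Isles is on standard time, UTC+02:00.
19:15 UTC + 2h = 21:15 Solund Isles.

21:15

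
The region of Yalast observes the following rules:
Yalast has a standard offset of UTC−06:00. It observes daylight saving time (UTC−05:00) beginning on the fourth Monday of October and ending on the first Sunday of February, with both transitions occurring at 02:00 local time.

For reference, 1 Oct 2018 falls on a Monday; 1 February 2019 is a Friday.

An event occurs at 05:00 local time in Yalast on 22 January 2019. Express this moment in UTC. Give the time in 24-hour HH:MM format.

10:00

1 October 2018 is a Monday, so the first Monday is October 1 and the fourth is October 22.
1 February 2019 is a Friday, so the first Sunday is February 3.
22 January 2019 falls between 22 October 2018 and 3 February 2019, so daylight saving is in effect and Yalast is at UTC−05:00.
05:00 local + 5h = 10:00 UTC.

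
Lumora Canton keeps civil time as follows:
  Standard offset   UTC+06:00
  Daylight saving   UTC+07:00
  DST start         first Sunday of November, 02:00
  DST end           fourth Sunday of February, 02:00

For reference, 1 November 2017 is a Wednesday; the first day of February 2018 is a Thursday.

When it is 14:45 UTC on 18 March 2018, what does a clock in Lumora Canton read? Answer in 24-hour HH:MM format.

1 November 2017 is a Wednesday, so the first Sunday is November 5.
1 February 2018 is a Thursday, so the first Sunday is February 4 and the fourth is February 25.
At the standard offset (UTC+06:00), 14:45 UTC + 6h = 20:45 Lumora Canton standard time.
The standard-time date in Lumora Canton, 18 March 2018, does not fall between 5 November 2017 and 25 February 2018, so daylight saving is not in effect and Lumora Canton is at UTC+06:00.
14:45 UTC + 6h = 20:45 local.

20:45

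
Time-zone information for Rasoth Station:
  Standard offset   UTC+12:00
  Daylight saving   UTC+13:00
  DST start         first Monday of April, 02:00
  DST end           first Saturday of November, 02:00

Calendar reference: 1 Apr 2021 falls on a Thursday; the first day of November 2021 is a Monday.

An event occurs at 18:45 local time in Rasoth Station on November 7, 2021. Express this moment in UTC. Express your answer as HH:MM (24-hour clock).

06:45

1 April 2021 is a Thursday, so the first Monday is April 5.
1 November 2021 is a Monday, so the first Saturday is November 6.
Daylight saving runs 5 April – 6 November; November 7, 2021 is outside that window, so Rasoth Station is on standard time at UTC+12:00.
18:45 local − 12h = 06:45 UTC.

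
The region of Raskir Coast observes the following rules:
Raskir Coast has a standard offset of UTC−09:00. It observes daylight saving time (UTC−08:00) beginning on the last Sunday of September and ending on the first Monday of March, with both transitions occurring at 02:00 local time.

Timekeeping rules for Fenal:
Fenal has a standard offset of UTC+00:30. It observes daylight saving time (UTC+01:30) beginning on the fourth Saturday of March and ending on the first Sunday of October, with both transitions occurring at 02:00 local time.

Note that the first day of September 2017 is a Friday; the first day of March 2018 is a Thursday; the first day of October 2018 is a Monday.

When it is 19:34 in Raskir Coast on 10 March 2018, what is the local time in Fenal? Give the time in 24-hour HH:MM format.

05:04

1 September 2017 is a Friday, so Sundays fall on 3, 10, 17, 24; the last is September 24.
1 March 2018 is a Thursday, so the first Monday is March 5.
10 March 2018 is outside the daylight-saving period (24 September 2017 – 5 March 2018), so Raskir Coast is on standard time, UTC−09:00.
19:34 Raskir Coast + 9h = 04:34 UTC (rolling into the next day, 11 March 2018).
1 March 2018 is a Thursday, so the first Saturday is March 3 and the fourth is March 24.
1 October 2018 is a Monday, so the first Sunday is October 7.
At the standard offset (UTC+00:30), 04:34 UTC + 0h30m = 05:04 Fenal standard time.
Daylight saving runs 24 March – 7 October; the standard-time date in Fenal, 11 March 2018, is outside that window, so Fenal is on standard time at UTC+00:30.
04:34 UTC + 0h30m = 05:04 Fenal.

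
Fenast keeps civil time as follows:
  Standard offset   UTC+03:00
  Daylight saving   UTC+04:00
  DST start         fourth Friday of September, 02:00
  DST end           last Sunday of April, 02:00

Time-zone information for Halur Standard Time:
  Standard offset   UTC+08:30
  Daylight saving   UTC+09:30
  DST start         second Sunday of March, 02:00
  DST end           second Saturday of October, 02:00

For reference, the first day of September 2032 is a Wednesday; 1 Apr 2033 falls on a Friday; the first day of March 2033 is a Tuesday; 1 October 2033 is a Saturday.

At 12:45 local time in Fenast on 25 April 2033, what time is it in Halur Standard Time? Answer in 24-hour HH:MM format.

1 September 2032 is a Wednesday, so the first Friday is September 3 and the fourth is September 24.
1 April 2033 is a Friday, so Sundays fall on 3, 10, 17, 24; the last is April 24.
25 April 2033 does not fall between 24 September 2032 and 24 April 2033, so daylight saving is not in effect and Fenast is at UTC+03:00.
12:45 Fenast − 3h = 09:45 UTC.
1 March 2033 is a Tuesday, so the first Sunday is March 6 and the second is March 13.
1 October 2033 is a Saturday, so the first Saturday is October 1 and the second is October 8.
At the standard offset (UTC+08:30), 09:45 UTC + 8h30m = 18:15 Halur Standard Time standard time.
The standard-time date in Halur Standard Time, 25 April 2033, falls between 13 March and 8 October, so daylight saving is in effect and Halur Standard Time is at UTC+09:30.
09:45 UTC + 9h30m = 19:15 Halur Standard Time.

19:15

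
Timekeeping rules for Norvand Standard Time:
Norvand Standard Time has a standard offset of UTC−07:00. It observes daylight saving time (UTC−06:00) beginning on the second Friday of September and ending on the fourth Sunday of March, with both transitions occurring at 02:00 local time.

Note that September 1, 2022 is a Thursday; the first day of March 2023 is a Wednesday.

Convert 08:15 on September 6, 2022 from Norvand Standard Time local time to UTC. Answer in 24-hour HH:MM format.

15:15

1 September 2022 is a Thursday, so the first Friday is September 2 and the second is September 9.
1 March 2023 is a Wednesday, so the first Sunday is March 5 and the fourth is March 26.
September 6, 2022 is outside the daylight-saving period (9 September 2022 – 26 March 2023), so Norvand Standard Time is on standard time, UTC−07:00.
08:15 local + 7h = 15:15 UTC.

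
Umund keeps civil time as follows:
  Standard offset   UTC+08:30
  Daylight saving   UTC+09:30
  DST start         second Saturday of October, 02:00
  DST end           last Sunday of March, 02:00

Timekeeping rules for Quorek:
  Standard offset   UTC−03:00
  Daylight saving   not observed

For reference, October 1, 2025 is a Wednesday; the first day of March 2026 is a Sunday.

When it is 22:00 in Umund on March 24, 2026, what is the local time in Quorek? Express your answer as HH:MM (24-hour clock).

1 October 2025 is a Wednesday, so the first Saturday is October 4 and the second is October 11.
1 March 2026 is a Sunday, so Sundays fall on 1, 8, 15, 22, 29; the last is March 29.
Daylight saving runs 11 October 2025 – 29 March 2026; March 24, 2026 is inside that window, so Umund is at UTC+09:30.
22:00 Umund − 9h30m = 12:30 UTC.
Quorek stays on UTC−03:00 all year.
12:30 UTC − 3h = 09:30 Quorek.

09:30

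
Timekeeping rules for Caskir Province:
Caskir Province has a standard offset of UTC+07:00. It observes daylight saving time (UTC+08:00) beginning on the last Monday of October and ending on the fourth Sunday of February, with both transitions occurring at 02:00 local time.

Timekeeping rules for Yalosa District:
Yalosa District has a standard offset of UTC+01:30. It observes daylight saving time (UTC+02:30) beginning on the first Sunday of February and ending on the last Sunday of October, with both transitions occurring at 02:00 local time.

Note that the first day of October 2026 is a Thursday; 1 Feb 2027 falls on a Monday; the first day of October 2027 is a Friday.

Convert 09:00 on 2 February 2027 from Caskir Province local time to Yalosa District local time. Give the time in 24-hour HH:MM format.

1 October 2026 is a Thursday, so Mondays fall on 5, 12, 19, 26; the last is October 26.
1 February 2027 is a Monday, so the first Sunday is February 7 and the fourth is February 28.
2 February 2027 lies within the daylight-saving period (26 October 2026 – 28 February 2027), so Caskir Province is on daylight time, UTC+08:00.
09:00 Caskir Province − 8h = 01:00 UTC.
1 February 2027 is a Monday, so the first Sunday is February 7.
1 October 2027 is a Friday, so Sundays fall on 3, 10, 17, 24, 31; the last is October 31.
At the standard offset (UTC+01:30), 01:00 UTC + 1h30m = 02:30 Yalosa District standard time.
The standard-time date in Yalosa District, 2 February 2027, is outside the daylight-saving period (7 February – 31 October), so Yalosa District is on standard time, UTC+01:30.
01:00 UTC + 1h30m = 02:30 Yalosa District.

02:30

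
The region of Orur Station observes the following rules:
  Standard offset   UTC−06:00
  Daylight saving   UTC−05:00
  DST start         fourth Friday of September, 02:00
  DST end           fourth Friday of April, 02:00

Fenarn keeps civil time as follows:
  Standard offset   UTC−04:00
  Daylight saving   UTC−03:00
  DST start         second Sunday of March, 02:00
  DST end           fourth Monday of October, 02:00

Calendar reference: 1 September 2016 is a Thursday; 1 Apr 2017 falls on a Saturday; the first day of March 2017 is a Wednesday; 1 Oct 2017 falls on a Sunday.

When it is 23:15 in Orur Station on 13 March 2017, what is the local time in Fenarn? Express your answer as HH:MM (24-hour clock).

01:15

1 September 2016 is a Thursday, so the first Friday is September 2 and the fourth is September 23.
1 April 2017 is a Saturday, so the first Friday is April 7 and the fourth is April 28.
13 March 2017 falls between 23 September 2016 and 28 April 2017, so daylight saving is in effect and Orur Station is at UTC−05:00.
23:15 Orur Station + 5h = 04:15 UTC (rolling into the next day, 14 March 2017).
1 March 2017 is a Wednesday, so the first Sunday is March 5 and the second is March 12.
1 October 2017 is a Sunday, so the first Monday is October 2 and the fourth is October 23.
At the standard offset (UTC−04:00), 04:15 UTC − 4h = 00:15 Fenarn standard time.
The standard-time date in Fenarn, 14 March 2017, lies within the daylight-saving period (12 March – 23 October), so Fenarn is on daylight time, UTC−03:00.
04:15 UTC − 3h = 01:15 Fenarn.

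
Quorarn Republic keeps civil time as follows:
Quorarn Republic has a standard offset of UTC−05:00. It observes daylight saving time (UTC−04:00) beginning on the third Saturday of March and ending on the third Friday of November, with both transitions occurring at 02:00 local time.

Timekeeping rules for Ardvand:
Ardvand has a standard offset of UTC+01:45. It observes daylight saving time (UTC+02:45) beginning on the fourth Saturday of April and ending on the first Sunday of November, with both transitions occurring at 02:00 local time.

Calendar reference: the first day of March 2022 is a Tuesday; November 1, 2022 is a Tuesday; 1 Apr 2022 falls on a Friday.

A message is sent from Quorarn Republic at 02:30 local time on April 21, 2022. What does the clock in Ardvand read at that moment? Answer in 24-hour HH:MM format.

1 March 2022 is a Tuesday, so the first Saturday is March 5 and the third is March 19.
1 November 2022 is a Tuesday, so the first Friday is November 4 and the third is November 18.
Daylight saving runs 19 March – 18 November; April 21, 2022 is inside that window, so Quorarn Republic is at UTC−04:00.
02:30 Quorarn Republic + 4h = 06:30 UTC.
1 April 2022 is a Friday, so the first Saturday is April 2 and the fourth is April 23.
1 November 2022 is a Tuesday, so the first Sunday is November 6.
At the standard offset (UTC+01:45), 06:30 UTC + 1h45m = 08:15 Ardvand standard time.
The standard-time date in Ardvand, April 21, 2022, does not fall between 23 April and 6 November, so daylight saving is not in effect and Ardvand is at UTC+01:45.
06:30 UTC + 1h45m = 08:15 Ardvand.

08:15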